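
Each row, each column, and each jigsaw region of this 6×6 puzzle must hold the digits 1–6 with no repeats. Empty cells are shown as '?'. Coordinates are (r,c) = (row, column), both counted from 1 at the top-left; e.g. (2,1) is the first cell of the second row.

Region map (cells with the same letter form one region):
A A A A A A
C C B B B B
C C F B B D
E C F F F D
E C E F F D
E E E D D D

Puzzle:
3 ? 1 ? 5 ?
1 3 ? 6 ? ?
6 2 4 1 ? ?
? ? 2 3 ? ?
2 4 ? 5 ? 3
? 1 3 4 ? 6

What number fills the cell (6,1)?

(1,2) = 6 (sole candidate).
(1,4) = 2 (sole candidate).
(1,6) = 4 (sole candidate).
(2,3) = 5 (sole candidate).
(2,6) = 2 (sole candidate).
(3,5) = 3 (sole candidate).
(3,6) = 5 (sole candidate).
(4,2) = 5 (sole candidate).
(4,6) = 1 (sole candidate).
(5,3) = 6 (sole candidate).
(5,5) = 1 (sole candidate).
(6,1) = 5: row 6 has {1,3,4,6}; col 1 has {1,2,3,6}; region has {1,2,3,6} → only 5 remains.

5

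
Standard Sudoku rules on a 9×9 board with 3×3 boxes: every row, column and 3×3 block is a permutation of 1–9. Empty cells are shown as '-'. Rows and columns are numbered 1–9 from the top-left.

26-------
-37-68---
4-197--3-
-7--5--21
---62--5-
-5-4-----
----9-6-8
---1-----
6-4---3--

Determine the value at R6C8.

6

R3C2 = 8: row 3 has {1,3,4,7,9}; col 2 has {3,5,6,7}; box has {1,2,3,4,6,7} → only 8 remains.
R9C5 = 8: row 9 has {3,4,6}; col 5 has {2,5,6,7,9}; box has {1,9} → only 8 remains.
R3C9 = 6: in row 3, 6 can only go here (every other open cell in that row sees a 6).
R4C7 = 4: in row 4, 4 can only go here (every other open cell in that row sees a 4).
R4C3 = 6: in row 4, 6 can only go here (every other open cell in that row sees a 6).
R5C2 = 4: in row 5, 4 can only go here (every other open cell in that row sees a 4).
R6C3 = 2: in row 6, 2 can only go here (every other open cell in that row sees a 2).
R6C8 = 6: in row 6, 6 can only go here (every other open cell in that row sees a 6).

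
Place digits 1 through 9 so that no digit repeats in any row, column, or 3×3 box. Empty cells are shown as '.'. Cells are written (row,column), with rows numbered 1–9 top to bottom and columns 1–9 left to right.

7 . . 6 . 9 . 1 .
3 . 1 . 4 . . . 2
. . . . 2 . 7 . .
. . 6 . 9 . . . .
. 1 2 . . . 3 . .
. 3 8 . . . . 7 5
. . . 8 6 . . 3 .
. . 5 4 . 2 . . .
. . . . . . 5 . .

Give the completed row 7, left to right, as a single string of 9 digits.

(1,3) = 4 (sole candidate).
(1,7) = 8 (sole candidate).
(1,9) = 3 (sole candidate).
(3,3) = 9 (sole candidate).
(6,5) = 1 (sole candidate).
(7,3) = 7: row 7 has {3,6,8}; col 3 has {1,2,4,5,6,8,9}; box has {5} → only 7 remains.
(9,3) = 3 (sole candidate).
(9,5) = 7 (sole candidate).
(9,6) = 1 (sole candidate).
(1,5) = 5 (sole candidate).
(2,4) = 7 (sole candidate).
(2,6) = 8 (sole candidate).
(3,6) = 3 (sole candidate).
(5,4) = 5 (sole candidate).
(5,5) = 8 (sole candidate).
(6,4) = 2 (sole candidate).
(7,6) = 5: row 7 has {3,6,7,8}; col 6 has {1,2,3,8,9}; box has {1,2,4,6,7,8} → only 5 remains.
(8,5) = 3 (sole candidate).
(9,4) = 9 (sole candidate).
(1,2) = 2 (sole candidate).
(3,4) = 1 (sole candidate).
(4,4) = 3 (sole candidate).
(5,6) = 7 (hidden single in row 5).
(4,6) = 4 (sole candidate).
(6,6) = 6 (sole candidate).
(4,1) = 5 (sole candidate).
(4,2) = 7 (sole candidate).
(8,9) = 7 (hidden single in row 8).
Singles propagation stalls; (7,1) is still open with candidates {1,2,4,9}.
  Try (7,1) = 1: this forces (7,7)=2, (4,7)=1; then row 8 has no cell left for 1 — contradiction.
  Try (7,1) = 4: then column 2 has no cell left for 4 — contradiction.
  Try (7,1) = 9: then column 2 has no cell left for 9 — contradiction.
So (7,1) = 2.
(9,8) = 2 (hidden single in row 9).
(4,8) = 8 (sole candidate).
(4,9) = 1 (sole candidate).
(4,7) = 2 (sole candidate).
(7,7) = 1: in row 7, 1 can only go here (every other open cell in that row sees a 1).
(8,1) = 1 (hidden single in row 8).
(8,2) = 8 (hidden single in row 8).
(3,1) = 8 (hidden single in row 3).
(9,9) = 8 (hidden single in row 9).
(9,1) = 6 (hidden single in column 1).
(9,2) = 4 (sole candidate).
(7,2) = 9: row 7 has {1,2,3,5,6,7,8}; col 2 has {1,2,3,4,7,8}; box has {1,2,3,4,5,6,7,8} → only 9 remains.
(7,9) = 4: row 7 has {1,2,3,5,6,7,8,9}; col 9 has {1,2,3,5,7,8}; box has {1,2,3,5,7,8} → only 4 remains.

297865134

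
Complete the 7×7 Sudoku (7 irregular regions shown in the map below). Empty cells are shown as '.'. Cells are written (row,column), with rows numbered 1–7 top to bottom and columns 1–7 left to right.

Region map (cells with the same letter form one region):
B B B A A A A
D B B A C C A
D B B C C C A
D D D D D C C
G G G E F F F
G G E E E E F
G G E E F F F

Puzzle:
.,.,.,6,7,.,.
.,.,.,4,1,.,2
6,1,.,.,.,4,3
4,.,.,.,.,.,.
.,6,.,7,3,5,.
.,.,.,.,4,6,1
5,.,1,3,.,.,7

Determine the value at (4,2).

(1,6) = 1: row 1 has {6,7}; col 6 has {4,5,6}; region has {2,3,4,6,7} → only 1 remains.
(1,7) = 5: row 1 has {1,6,7}; col 7 has {1,2,3,7}; region has {1,2,3,4,6,7} → only 5 remains.
(4,7) = 6: row 4 has {4}; col 7 has {1,2,3,5,7}; region has {1,4} → only 6 remains.
(5,7) = 4: row 5 has {3,5,6,7}; col 7 has {1,2,3,5,6,7}; region has {1,3,5,7} → only 4 remains.
(7,6) = 2: row 7 has {1,3,5,7}; col 6 has {1,4,5,6}; region has {1,3,4,5,7} → only 2 remains.
(5,3) = 2: row 5 has {3,4,5,6,7}; col 3 has {1}; region has {5,6} → only 2 remains.
(6,3) = 5: row 6 has {1,4,6}; col 3 has {1,2}; region has {1,3,4,6,7} → only 5 remains.
(6,4) = 2: row 6 has {1,4,5,6}; col 4 has {3,4,6,7}; region has {1,3,4,5,6,7} → only 2 remains.
(7,2) = 4: row 7 has {1,2,3,5,7}; col 2 has {1,6}; region has {2,5,6} → only 4 remains.
(7,5) = 6: row 7 has {1,2,3,4,5,7}; col 5 has {1,3,4,7}; region has {1,2,3,4,5,7} → only 6 remains.
(3,3) = 7: row 3 has {1,3,4,6}; col 3 has {1,2,5}; region has {1} → only 7 remains.
(3,4) = 5: row 3 has {1,3,4,6,7}; col 4 has {2,3,4,6,7}; region has {1,4,6} → only 5 remains.
(3,5) = 2: row 3 has {1,3,4,5,6,7}; col 5 has {1,3,4,6,7}; region has {1,4,5,6} → only 2 remains.
(4,3) = 3: row 4 has {4,6}; col 3 has {1,2,5,7}; region has {4,6} → only 3 remains.
(4,4) = 1: row 4 has {3,4,6}; col 4 has {2,3,4,5,6,7}; region has {3,4,6} → only 1 remains.
(4,5) = 5: row 4 has {1,3,4,6}; col 5 has {1,2,3,4,6,7}; region has {1,3,4,6} → only 5 remains.
(4,6) = 7: row 4 has {1,3,4,5,6}; col 6 has {1,2,4,5,6}; region has {1,2,4,5,6} → only 7 remains.
(5,1) = 1: row 5 has {2,3,4,5,6,7}; col 1 has {4,5,6}; region has {2,4,5,6} → only 1 remains.
(1,3) = 4: row 1 has {1,5,6,7}; col 3 has {1,2,3,5,7}; region has {1,7} → only 4 remains.
(2,1) = 7: row 2 has {1,2,4}; col 1 has {1,4,5,6}; region has {1,3,4,5,6} → only 7 remains.
(2,3) = 6: row 2 has {1,2,4,7}; col 3 has {1,2,3,4,5,7}; region has {1,4,7} → only 6 remains.
(2,6) = 3: row 2 has {1,2,4,6,7}; col 6 has {1,2,4,5,6,7}; region has {1,2,4,5,6,7} → only 3 remains.
(4,2) = 2: row 4 has {1,3,4,5,6,7}; col 2 has {1,4,6}; region has {1,3,4,5,6,7} → only 2 remains.

2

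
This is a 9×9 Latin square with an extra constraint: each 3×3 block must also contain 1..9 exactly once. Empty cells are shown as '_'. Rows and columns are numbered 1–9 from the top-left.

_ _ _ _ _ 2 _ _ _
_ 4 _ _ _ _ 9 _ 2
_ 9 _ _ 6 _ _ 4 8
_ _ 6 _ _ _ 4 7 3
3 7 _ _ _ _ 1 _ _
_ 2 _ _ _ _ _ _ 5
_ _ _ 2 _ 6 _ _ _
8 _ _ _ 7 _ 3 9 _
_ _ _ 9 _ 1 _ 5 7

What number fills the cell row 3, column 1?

2

row 7, column 7 = 8: row 7 has {2,6}; col 7 has {1,3,4,9}; box has {3,5,7,9} → only 8 remains.
row 7, column 8 = 1: row 7 has {2,6,8}; col 8 has {4,5,7,9}; box has {3,5,7,8,9} → only 1 remains.
row 7, column 9 = 4: row 7 has {1,2,6,8}; col 9 has {2,3,5,7,8}; box has {1,3,5,7,8,9} → only 4 remains.
row 8, column 9 = 6: row 8 has {3,7,8,9}; col 9 has {2,3,4,5,7,8}; box has {1,3,4,5,7,8,9} → only 6 remains.
row 9, column 7 = 2: row 9 has {1,5,7,9}; col 7 has {1,3,4,8,9}; box has {1,3,4,5,6,7,8,9} → only 2 remains.
row 1, column 9 = 1: row 1 has {2}; col 9 has {2,3,4,5,6,7,8}; box has {2,4,8,9} → only 1 remains.
row 5, column 9 = 9: row 5 has {1,3,7}; col 9 has {1,2,3,4,5,6,7,8}; box has {1,3,4,5,7} → only 9 remains.
row 6, column 7 = 6: row 6 has {2,5}; col 7 has {1,2,3,4,8,9}; box has {1,3,4,5,7,9} → only 6 remains.
row 6, column 8 = 8: row 6 has {2,5,6}; col 8 has {1,4,5,7,9}; box has {1,3,4,5,6,7,9} → only 8 remains.
row 5, column 8 = 2: row 5 has {1,3,7,9}; col 8 has {1,4,5,7,8,9}; box has {1,3,4,5,6,7,8,9} → only 2 remains.
row 1, column 5 = 9: in row 1, 9 can only go here (every other open cell in that row sees a 9).
row 1, column 4 = 4: in row 1, 4 can only go here (every other open cell in that row sees a 4).
row 8, column 4 = 5: row 8 has {3,6,7,8,9}; col 4 has {2,4,9}; box has {1,2,6,7,9} → only 5 remains.
row 8, column 6 = 4: row 8 has {3,5,6,7,8,9}; col 6 has {1,2,6}; box has {1,2,5,6,7,9} → only 4 remains.
row 7, column 5 = 3: row 7 has {1,2,4,6,8}; col 5 has {6,7,9}; box has {1,2,4,5,6,7,9} → only 3 remains.
row 8, column 2 = 1: row 8 has {3,4,5,6,7,8,9}; col 2 has {2,4,7,9}; box has {8} → only 1 remains.
row 8, column 3 = 2: row 8 has {1,3,4,5,6,7,8,9}; col 3 has {6}; box has {1,8} → only 2 remains.
row 9, column 5 = 8: row 9 has {1,2,5,7,9}; col 5 has {3,6,7,9}; box has {1,2,3,4,5,6,7,9} → only 8 remains.
row 7, column 2 = 5: row 7 has {1,2,3,4,6,8}; col 2 has {1,2,4,7,9}; box has {1,2,8} → only 5 remains.
row 4, column 2 = 8: row 4 has {3,4,6,7}; col 2 has {1,2,4,5,7,9}; box has {2,3,6,7} → only 8 remains.
row 4, column 4 = 1: row 4 has {3,4,6,7,8}; col 4 has {2,4,5,9}; box has {} → only 1 remains.
row 6, column 5 = 4: row 6 has {2,5,6,8}; col 5 has {3,6,7,8,9}; box has {1} → only 4 remains.
row 5, column 5 = 5: row 5 has {1,2,3,7,9}; col 5 has {3,4,6,7,8,9}; box has {1,4} → only 5 remains.
row 5, column 6 = 8: row 5 has {1,2,3,5,7,9}; col 6 has {1,2,4,6}; box has {1,4,5} → only 8 remains.
row 2, column 5 = 1: row 2 has {2,4,9}; col 5 has {3,4,5,6,7,8,9}; box has {2,4,6,9} → only 1 remains.
row 4, column 5 = 2: row 4 has {1,3,4,6,7,8}; col 5 has {1,3,4,5,6,7,8,9}; box has {1,4,5,8} → only 2 remains.
row 4, column 6 = 9: row 4 has {1,2,3,4,6,7,8}; col 6 has {1,2,4,6,8}; box has {1,2,4,5,8} → only 9 remains.
row 5, column 3 = 4: row 5 has {1,2,3,5,7,8,9}; col 3 has {2,6}; box has {2,3,6,7,8} → only 4 remains.
row 5, column 4 = 6: row 5 has {1,2,3,4,5,7,8,9}; col 4 has {1,2,4,5,9}; box has {1,2,4,5,8,9} → only 6 remains.
row 9, column 3 = 3: row 9 has {1,2,5,7,8,9}; col 3 has {2,4,6}; box has {1,2,5,8} → only 3 remains.
row 4, column 1 = 5: row 4 has {1,2,3,4,6,7,8,9}; col 1 has {3,8}; box has {2,3,4,6,7,8} → only 5 remains.
row 9, column 2 = 6: row 9 has {1,2,3,5,7,8,9}; col 2 has {1,2,4,5,7,8,9}; box has {1,2,3,5,8} → only 6 remains.
row 1, column 2 = 3: row 1 has {1,2,4,9}; col 2 has {1,2,4,5,6,7,8,9}; box has {4,9} → only 3 remains.
row 1, column 8 = 6: row 1 has {1,2,3,4,9}; col 8 has {1,2,4,5,7,8,9}; box has {1,2,4,8,9} → only 6 remains.
row 2, column 8 = 3: row 2 has {1,2,4,9}; col 8 has {1,2,4,5,6,7,8,9}; box has {1,2,4,6,8,9} → only 3 remains.
row 9, column 1 = 4: row 9 has {1,2,3,5,6,7,8,9}; col 1 has {3,5,8}; box has {1,2,3,5,6,8} → only 4 remains.
row 1, column 1 = 7: row 1 has {1,2,3,4,6,9}; col 1 has {3,4,5,8}; box has {3,4,9} → only 7 remains.
row 1, column 7 = 5: row 1 has {1,2,3,4,6,7,9}; col 7 has {1,2,3,4,6,8,9}; box has {1,2,3,4,6,8,9} → only 5 remains.
row 2, column 1 = 6: row 2 has {1,2,3,4,9}; col 1 has {3,4,5,7,8}; box has {3,4,7,9} → only 6 remains.
row 3, column 7 = 7: row 3 has {4,6,8,9}; col 7 has {1,2,3,4,5,6,8,9}; box has {1,2,3,4,5,6,8,9} → only 7 remains.
row 7, column 1 = 9: row 7 has {1,2,3,4,5,6,8}; col 1 has {3,4,5,6,7,8}; box has {1,2,3,4,5,6,8} → only 9 remains.
row 7, column 3 = 7: row 7 has {1,2,3,4,5,6,8,9}; col 3 has {2,3,4,6}; box has {1,2,3,4,5,6,8,9} → only 7 remains.
row 1, column 3 = 8: row 1 has {1,2,3,4,5,6,7,9}; col 3 has {2,3,4,6,7}; box has {3,4,6,7,9} → only 8 remains.
row 2, column 3 = 5: row 2 has {1,2,3,4,6,9}; col 3 has {2,3,4,6,7,8}; box has {3,4,6,7,8,9} → only 5 remains.
row 2, column 6 = 7: row 2 has {1,2,3,4,5,6,9}; col 6 has {1,2,4,6,8,9}; box has {1,2,4,6,9} → only 7 remains.
row 3, column 3 = 1: row 3 has {4,6,7,8,9}; col 3 has {2,3,4,5,6,7,8}; box has {3,4,5,6,7,8,9} → only 1 remains.
row 3, column 4 = 3: row 3 has {1,4,6,7,8,9}; col 4 has {1,2,4,5,6,9}; box has {1,2,4,6,7,9} → only 3 remains.
row 3, column 6 = 5: row 3 has {1,3,4,6,7,8,9}; col 6 has {1,2,4,6,7,8,9}; box has {1,2,3,4,6,7,9} → only 5 remains.
row 6, column 1 = 1: row 6 has {2,4,5,6,8}; col 1 has {3,4,5,6,7,8,9}; box has {2,3,4,5,6,7,8} → only 1 remains.
row 6, column 3 = 9: row 6 has {1,2,4,5,6,8}; col 3 has {1,2,3,4,5,6,7,8}; box has {1,2,3,4,5,6,7,8} → only 9 remains.
row 6, column 4 = 7: row 6 has {1,2,4,5,6,8,9}; col 4 has {1,2,3,4,5,6,9}; box has {1,2,4,5,6,8,9} → only 7 remains.
row 6, column 6 = 3: row 6 has {1,2,4,5,6,7,8,9}; col 6 has {1,2,4,5,6,7,8,9}; box has {1,2,4,5,6,7,8,9} → only 3 remains.
row 2, column 4 = 8: row 2 has {1,2,3,4,5,6,7,9}; col 4 has {1,2,3,4,5,6,7,9}; box has {1,2,3,4,5,6,7,9} → only 8 remains.
row 3, column 1 = 2: row 3 has {1,3,4,5,6,7,8,9}; col 1 has {1,3,4,5,6,7,8,9}; box has {1,3,4,5,6,7,8,9} → only 2 remains.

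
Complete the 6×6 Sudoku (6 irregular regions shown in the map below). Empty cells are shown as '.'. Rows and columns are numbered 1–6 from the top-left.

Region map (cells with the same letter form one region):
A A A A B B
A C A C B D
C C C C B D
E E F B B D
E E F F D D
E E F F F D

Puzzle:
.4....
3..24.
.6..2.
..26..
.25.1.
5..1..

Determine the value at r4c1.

r1c4 = 5: row 1 has {4}; col 4 has {1,2,6}; region has {3,4} → only 5 remains.
r1c5 = 3: row 1 has {4,5}; col 5 has {1,2,4}; region has {2,4,6} → only 3 remains.
r1c6 = 1: row 1 has {3,4,5}; col 6 has {}; region has {2,3,4,6} → only 1 remains.
r4c5 = 5: row 4 has {2,6}; col 5 has {1,2,3,4}; region has {1,2,3,4,6} → only 5 remains.
r6c2 = 3: row 6 has {1,5}; col 2 has {2,4,6}; region has {2,5} → only 3 remains.
r6c5 = 6: row 6 has {1,3,5}; col 5 has {1,2,3,4,5}; region has {1,2,5} → only 6 remains.
r1c3 = 6: row 1 has {1,3,4,5}; col 3 has {2,5}; region has {3,4,5} → only 6 remains.
r2c3 = 1: row 2 has {2,3,4}; col 3 has {2,5,6}; region has {3,4,5,6} → only 1 remains.
r4c2 = 1: row 4 has {2,5,6}; col 2 has {2,3,4,6}; region has {2,3,5} → only 1 remains.
r6c3 = 4: row 6 has {1,3,5,6}; col 3 has {1,2,5,6}; region has {1,2,5,6} → only 4 remains.
r6c6 = 2: row 6 has {1,3,4,5,6}; col 6 has {1}; region has {1} → only 2 remains.
r1c1 = 2: row 1 has {1,3,4,5,6}; col 1 has {3,5}; region has {1,3,4,5,6} → only 2 remains.
r2c2 = 5: row 2 has {1,2,3,4}; col 2 has {1,2,3,4,6}; region has {2,6} → only 5 remains.
r2c6 = 6: row 2 has {1,2,3,4,5}; col 6 has {1,2}; region has {1,2} → only 6 remains.
r3c3 = 3: row 3 has {2,6}; col 3 has {1,2,4,5,6}; region has {2,5,6} → only 3 remains.
r3c4 = 4: row 3 has {2,3,6}; col 4 has {1,2,5,6}; region has {2,3,5,6} → only 4 remains.
r3c6 = 5: row 3 has {2,3,4,6}; col 6 has {1,2,6}; region has {1,2,6} → only 5 remains.
r4c1 = 4: row 4 has {1,2,5,6}; col 1 has {2,3,5}; region has {1,2,3,5} → only 4 remains.

4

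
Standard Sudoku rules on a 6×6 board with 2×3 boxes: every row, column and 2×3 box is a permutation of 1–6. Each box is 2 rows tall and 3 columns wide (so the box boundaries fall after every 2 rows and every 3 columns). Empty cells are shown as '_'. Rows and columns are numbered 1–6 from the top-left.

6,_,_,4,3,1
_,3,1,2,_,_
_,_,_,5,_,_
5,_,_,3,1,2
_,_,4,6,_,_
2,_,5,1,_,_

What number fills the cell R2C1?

R1C3 = 2: row 1 has {1,3,4,6}; col 3 has {1,4,5}; box has {1,3,6} → only 2 remains.
R2C1 = 4: row 2 has {1,2,3}; col 1 has {2,5,6}; box has {1,2,3,6} → only 4 remains.

4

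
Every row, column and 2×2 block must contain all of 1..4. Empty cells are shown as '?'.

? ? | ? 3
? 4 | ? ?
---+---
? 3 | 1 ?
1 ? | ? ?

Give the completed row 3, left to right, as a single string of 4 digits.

R1C1 = 2: row 1 has {3}; col 1 has {1}; box has {4} → only 2 remains.
R1C2 = 1: row 1 has {2,3}; col 2 has {3,4}; box has {2,4} → only 1 remains.
R1C3 = 4: row 1 has {1,2,3}; col 3 has {1}; box has {3} → only 4 remains.
R2C1 = 3: row 2 has {4}; col 1 has {1,2}; box has {1,2,4} → only 3 remains.
R2C3 = 2: row 2 has {3,4}; col 3 has {1,4}; box has {3,4} → only 2 remains.
R2C4 = 1: row 2 has {2,3,4}; col 4 has {3}; box has {2,3,4} → only 1 remains.
R3C1 = 4: row 3 has {1,3}; col 1 has {1,2,3}; box has {1,3} → only 4 remains.
R3C4 = 2: row 3 has {1,3,4}; col 4 has {1,3}; box has {1} → only 2 remains.

4312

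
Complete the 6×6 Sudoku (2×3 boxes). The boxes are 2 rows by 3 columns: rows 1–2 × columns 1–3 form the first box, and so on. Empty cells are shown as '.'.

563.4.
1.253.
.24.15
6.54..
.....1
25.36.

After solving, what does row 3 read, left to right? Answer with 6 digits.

r1c6 = 2 (sole candidate).
r2c2 = 4 (sole candidate).
r2c6 = 6 (sole candidate).
r3c1 = 3: row 3 has {1,2,4,5}; col 1 has {1,2,5,6}; box has {2,4,5,6} → only 3 remains.
r3c4 = 6: row 3 has {1,2,3,4,5}; col 4 has {3,4,5}; box has {1,4,5} → only 6 remains.

324615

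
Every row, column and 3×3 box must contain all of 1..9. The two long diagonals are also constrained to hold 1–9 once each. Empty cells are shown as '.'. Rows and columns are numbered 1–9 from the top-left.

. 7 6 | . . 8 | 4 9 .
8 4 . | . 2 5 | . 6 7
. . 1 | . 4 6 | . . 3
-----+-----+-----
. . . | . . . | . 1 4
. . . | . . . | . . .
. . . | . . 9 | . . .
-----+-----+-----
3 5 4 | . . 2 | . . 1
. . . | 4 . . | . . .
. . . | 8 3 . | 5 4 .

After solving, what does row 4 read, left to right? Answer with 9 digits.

729583614

R1C5 = 1 (sole candidate).
R2C7 = 1 (sole candidate).
R1C4 = 3 (sole candidate).
R2C4 = 9 (sole candidate).
R3C4 = 7 (sole candidate).
R7C4 = 6 (sole candidate).
R2C3 = 3 (sole candidate).
R6C1 = 4 (hidden single in row 6).
R5C6 = 4 (hidden single in row 5).
R7C5 = 9 (hidden single in row 7).
R8C5 = 5 (hidden single in row 8).
R4C6 = 3: in column 6, 3 can only go here (every other open cell in that column sees a 3).
R8C8 = 3 (hidden single in main diagonal).
R9C9 = 6 (hidden single in main diagonal).
R8C1 = 6 (hidden single in row 8).
Singles propagation stalls; R4C4 is still open with candidates {2,5}.
  Try R4C4 = 2: this forces R1C1=5, R1C9=2, R3C7=8; then main diagonal has no cell left for 8 — contradiction.
So R4C4 = 5.
R1C1 = 2 (sole candidate).
R1C9 = 5 (sole candidate).
R3C2 = 9 (sole candidate).
R3C1 = 5 (sole candidate).
R9C1 = 9 (hidden single in anti-diagonal).
R4C1 = 7: row 4 has {1,3,4,5}; col 1 has {2,3,4,5,6,8,9}; box has {4} → only 7 remains.
R5C1 = 1 (sole candidate).
R5C4 = 2 (sole candidate).
R6C4 = 1 (sole candidate).
R8C6 = 1 (hidden single in row 8).
R9C6 = 7 (sole candidate).
R9C3 = 2 (sole candidate).
R8C2 = 8 (sole candidate).
R8C3 = 7 (sole candidate).
R9C2 = 1 (sole candidate).
R3C7 = 2 (sole candidate).
R3C8 = 8 (sole candidate).
R5C5 = 7 (sole candidate).
R5C8 = 5 (sole candidate).
R7C7 = 8 (sole candidate).
R7C8 = 7 (sole candidate).
R8C7 = 9 (sole candidate).
R8C9 = 2 (sole candidate).
R4C7 = 6: row 4 has {1,3,4,5,7}; col 7 has {1,2,4,5,8,9}; box has {1,4,5} → only 6 remains.
R5C7 = 3 (sole candidate).
R6C7 = 7 (sole candidate).
R6C8 = 2 (sole candidate).
R6C9 = 8 (sole candidate).
R4C2 = 2: row 4 has {1,3,4,5,6,7}; col 2 has {1,4,5,7,8,9}; box has {1,4,7} → only 2 remains.
R4C5 = 8: row 4 has {1,2,3,4,5,6,7}; col 5 has {1,2,3,4,5,7,9}; box has {1,2,3,4,5,7,9} → only 8 remains.
R5C2 = 6 (sole candidate).
R5C9 = 9 (sole candidate).
R6C2 = 3 (sole candidate).
R6C3 = 5 (sole candidate).
R6C5 = 6 (sole candidate).
R4C3 = 9: row 4 has {1,2,3,4,5,6,7,8}; col 3 has {1,2,3,4,5,6,7}; box has {1,2,3,4,5,6,7} → only 9 remains.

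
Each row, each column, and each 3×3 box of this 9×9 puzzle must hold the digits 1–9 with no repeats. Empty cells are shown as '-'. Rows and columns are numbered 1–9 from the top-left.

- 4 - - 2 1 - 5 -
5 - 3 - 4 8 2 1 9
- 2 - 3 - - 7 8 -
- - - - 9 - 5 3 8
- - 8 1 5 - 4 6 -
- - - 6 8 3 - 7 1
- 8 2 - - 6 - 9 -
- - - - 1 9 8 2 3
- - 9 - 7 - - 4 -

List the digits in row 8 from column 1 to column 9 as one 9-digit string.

r1c9 = 6: row 1 has {1,2,4,5}; col 9 has {1,3,8,9}; box has {1,2,5,7,8,9} → only 6 remains.
r2c4 = 7: row 2 has {1,2,3,4,5,8,9}; col 4 has {1,3,6}; box has {1,2,3,4,8} → only 7 remains.
r3c5 = 6: row 3 has {2,3,7,8}; col 5 has {1,2,4,5,7,8,9}; box has {1,2,3,4,7,8} → only 6 remains.
r3c6 = 5: row 3 has {2,3,6,7,8}; col 6 has {1,3,6,8,9}; box has {1,2,3,4,6,7,8} → only 5 remains.
r3c9 = 4: row 3 has {2,3,5,6,7,8}; col 9 has {1,3,6,8,9}; box has {1,2,5,6,7,8,9} → only 4 remains.
r5c9 = 2: row 5 has {1,4,5,6,8}; col 9 has {1,3,4,6,8,9}; box has {1,3,4,5,6,7,8} → only 2 remains.
r6c7 = 9: row 6 has {1,3,6,7,8}; col 7 has {2,4,5,7,8}; box has {1,2,3,4,5,6,7,8} → only 9 remains.
r7c5 = 3: row 7 has {2,6,8,9}; col 5 has {1,2,4,5,6,7,8,9}; box has {1,6,7,9} → only 3 remains.
r7c7 = 1: row 7 has {2,3,6,8,9}; col 7 has {2,4,5,7,8,9}; box has {2,3,4,8,9} → only 1 remains.
r9c6 = 2: row 9 has {4,7,9}; col 6 has {1,3,5,6,8,9}; box has {1,3,6,7,9} → only 2 remains.
r9c7 = 6: row 9 has {2,4,7,9}; col 7 has {1,2,4,5,7,8,9}; box has {1,2,3,4,8,9} → only 6 remains.
r9c9 = 5: row 9 has {2,4,6,7,9}; col 9 has {1,2,3,4,6,8,9}; box has {1,2,3,4,6,8,9} → only 5 remains.
r1c3 = 7: row 1 has {1,2,4,5,6}; col 3 has {2,3,8,9}; box has {2,3,4,5} → only 7 remains.
r1c4 = 9: row 1 has {1,2,4,5,6,7}; col 4 has {1,3,6,7}; box has {1,2,3,4,5,6,7,8} → only 9 remains.
r1c7 = 3: row 1 has {1,2,4,5,6,7,9}; col 7 has {1,2,4,5,6,7,8,9}; box has {1,2,4,5,6,7,8,9} → only 3 remains.
r2c2 = 6: row 2 has {1,2,3,4,5,7,8,9}; col 2 has {2,4,8}; box has {2,3,4,5,7} → only 6 remains.
r3c3 = 1: row 3 has {2,3,4,5,6,7,8}; col 3 has {2,3,7,8,9}; box has {2,3,4,5,6,7} → only 1 remains.
r5c6 = 7: row 5 has {1,2,4,5,6,8}; col 6 has {1,2,3,5,6,8,9}; box has {1,3,5,6,8,9} → only 7 remains.
r6c2 = 5: row 6 has {1,3,6,7,8,9}; col 2 has {2,4,6,8}; box has {8} → only 5 remains.
r6c3 = 4: row 6 has {1,3,5,6,7,8,9}; col 3 has {1,2,3,7,8,9}; box has {5,8} → only 4 remains.
r7c9 = 7: row 7 has {1,2,3,6,8,9}; col 9 has {1,2,3,4,5,6,8,9}; box has {1,2,3,4,5,6,8,9} → only 7 remains.
r8c2 = 7: row 8 has {1,2,3,8,9}; col 2 has {2,4,5,6,8}; box has {2,8,9} → only 7 remains.
r9c4 = 8: row 9 has {2,4,5,6,7,9}; col 4 has {1,3,6,7,9}; box has {1,2,3,6,7,9} → only 8 remains.
r1c1 = 8: row 1 has {1,2,3,4,5,6,7,9}; col 1 has {5}; box has {1,2,3,4,5,6,7} → only 8 remains.
r3c1 = 9: row 3 has {1,2,3,4,5,6,7,8}; col 1 has {5,8}; box has {1,2,3,4,5,6,7,8} → only 9 remains.
r4c2 = 1: row 4 has {3,5,8,9}; col 2 has {2,4,5,6,7,8}; box has {4,5,8} → only 1 remains.
r4c3 = 6: row 4 has {1,3,5,8,9}; col 3 has {1,2,3,4,7,8,9}; box has {1,4,5,8} → only 6 remains.
r4c6 = 4: row 4 has {1,3,5,6,8,9}; col 6 has {1,2,3,5,6,7,8,9}; box has {1,3,5,6,7,8,9} → only 4 remains.
r5c1 = 3: row 5 has {1,2,4,5,6,7,8}; col 1 has {5,8,9}; box has {1,4,5,6,8} → only 3 remains.
r5c2 = 9: row 5 has {1,2,3,4,5,6,7,8}; col 2 has {1,2,4,5,6,7,8}; box has {1,3,4,5,6,8} → only 9 remains.
r6c1 = 2: row 6 has {1,3,4,5,6,7,8,9}; col 1 has {3,5,8,9}; box has {1,3,4,5,6,8,9} → only 2 remains.
r7c1 = 4: row 7 has {1,2,3,6,7,8,9}; col 1 has {2,3,5,8,9}; box has {2,7,8,9} → only 4 remains.
r7c4 = 5: row 7 has {1,2,3,4,6,7,8,9}; col 4 has {1,3,6,7,8,9}; box has {1,2,3,6,7,8,9} → only 5 remains.
r8c1 = 6: row 8 has {1,2,3,7,8,9}; col 1 has {2,3,4,5,8,9}; box has {2,4,7,8,9} → only 6 remains.
r8c3 = 5: row 8 has {1,2,3,6,7,8,9}; col 3 has {1,2,3,4,6,7,8,9}; box has {2,4,6,7,8,9} → only 5 remains.
r8c4 = 4: row 8 has {1,2,3,5,6,7,8,9}; col 4 has {1,3,5,6,7,8,9}; box has {1,2,3,5,6,7,8,9} → only 4 remains.

675419823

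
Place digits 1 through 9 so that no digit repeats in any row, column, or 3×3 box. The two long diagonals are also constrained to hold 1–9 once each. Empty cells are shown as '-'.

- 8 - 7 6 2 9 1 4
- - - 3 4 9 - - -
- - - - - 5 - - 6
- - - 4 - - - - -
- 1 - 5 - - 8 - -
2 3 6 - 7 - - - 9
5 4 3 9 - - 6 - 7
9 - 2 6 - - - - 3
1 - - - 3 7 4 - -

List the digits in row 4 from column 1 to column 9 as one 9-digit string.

859426371

row 1, column 1 = 3: row 1 has {1,2,4,6,7,8,9}; col 1 has {1,2,5,9}; box has {8}; main diagonal has {4,6} → only 3 remains.
row 1, column 3 = 5: row 1 has {1,2,3,4,6,7,8,9}; col 3 has {2,3,6}; box has {3,8} → only 5 remains.
row 5, column 9 = 2: row 5 has {1,5,8}; col 9 has {3,4,6,7,9}; box has {8,9} → only 2 remains.
row 6, column 4 = 8: row 6 has {2,3,6,7,9}; col 4 has {3,4,5,6,7,9}; box has {4,5,7}; anti-diagonal has {1,3,4} → only 8 remains.
row 6, column 6 = 1: row 6 has {2,3,6,7,8,9}; col 6 has {2,5,7,9}; box has {4,5,7,8}; main diagonal has {3,4,6} → only 1 remains.
row 6, column 7 = 5: row 6 has {1,2,3,6,7,8,9}; col 7 has {4,6,8,9}; box has {2,8,9} → only 5 remains.
row 6, column 8 = 4: row 6 has {1,2,3,5,6,7,8,9}; col 8 has {1}; box has {2,5,8,9} → only 4 remains.
row 7, column 6 = 8: row 7 has {3,4,5,6,7,9}; col 6 has {1,2,5,7,9}; box has {3,6,7,9} → only 8 remains.
row 7, column 8 = 2: row 7 has {3,4,5,6,7,8,9}; col 8 has {1,4}; box has {3,4,6,7} → only 2 remains.
row 8, column 2 = 7: row 8 has {2,3,6,9}; col 2 has {1,3,4,8}; box has {1,2,3,4,5,9}; anti-diagonal has {1,3,4,8} → only 7 remains.
row 8, column 6 = 4: row 8 has {2,3,6,7,9}; col 6 has {1,2,5,7,8,9}; box has {3,6,7,8,9} → only 4 remains.
row 8, column 7 = 1: row 8 has {2,3,4,6,7,9}; col 7 has {4,5,6,8,9}; box has {2,3,4,6,7} → only 1 remains.
row 9, column 2 = 6: row 9 has {1,3,4,7}; col 2 has {1,3,4,7,8}; box has {1,2,3,4,5,7,9} → only 6 remains.
row 9, column 3 = 8: row 9 has {1,3,4,6,7}; col 3 has {2,3,5,6}; box has {1,2,3,4,5,6,7,9} → only 8 remains.
row 9, column 4 = 2: row 9 has {1,3,4,6,7,8}; col 4 has {3,4,5,6,7,8,9}; box has {3,4,6,7,8,9} → only 2 remains.
row 9, column 9 = 5: row 9 has {1,2,3,4,6,7,8}; col 9 has {2,3,4,6,7,9}; box has {1,2,3,4,6,7}; main diagonal has {1,3,4,6} → only 5 remains.
row 2, column 2 = 2: row 2 has {3,4,9}; col 2 has {1,3,4,6,7,8}; box has {3,5,8}; main diagonal has {1,3,4,5,6} → only 2 remains.
row 2, column 7 = 7: row 2 has {2,3,4,9}; col 7 has {1,4,5,6,8,9}; box has {1,4,6,9} → only 7 remains.
row 2, column 8 = 5: row 2 has {2,3,4,7,9}; col 8 has {1,2,4}; box has {1,4,6,7,9}; anti-diagonal has {1,3,4,7,8} → only 5 remains.
row 2, column 9 = 8: row 2 has {2,3,4,5,7,9}; col 9 has {2,3,4,5,6,7,9}; box has {1,4,5,6,7,9} → only 8 remains.
row 3, column 2 = 9: row 3 has {5,6}; col 2 has {1,2,3,4,6,7,8}; box has {2,3,5,8} → only 9 remains.
row 3, column 3 = 7: row 3 has {5,6,9}; col 3 has {2,3,5,6,8}; box has {2,3,5,8,9}; main diagonal has {1,2,3,4,5,6} → only 7 remains.
row 3, column 4 = 1: row 3 has {5,6,7,9}; col 4 has {2,3,4,5,6,7,8,9}; box has {2,3,4,5,6,7,9} → only 1 remains.
row 3, column 5 = 8: row 3 has {1,5,6,7,9}; col 5 has {3,4,6,7}; box has {1,2,3,4,5,6,7,9} → only 8 remains.
row 3, column 7 = 2: row 3 has {1,5,6,7,8,9}; col 7 has {1,4,5,6,7,8,9}; box has {1,4,5,6,7,8,9}; anti-diagonal has {1,3,4,5,7,8} → only 2 remains.
row 3, column 8 = 3: row 3 has {1,2,5,6,7,8,9}; col 8 has {1,2,4,5}; box has {1,2,4,5,6,7,8,9} → only 3 remains.
row 4, column 2 = 5: row 4 has {4}; col 2 has {1,2,3,4,6,7,8,9}; box has {1,2,3,6} → only 5 remains.
row 4, column 3 = 9: row 4 has {4,5}; col 3 has {2,3,5,6,7,8}; box has {1,2,3,5,6} → only 9 remains.
row 4, column 5 = 2: row 4 has {4,5,9}; col 5 has {3,4,6,7,8}; box has {1,4,5,7,8} → only 2 remains.
row 4, column 6 = 6: row 4 has {2,4,5,9}; col 6 has {1,2,4,5,7,8,9}; box has {1,2,4,5,7,8}; anti-diagonal has {1,2,3,4,5,7,8} → only 6 remains.
row 4, column 7 = 3: row 4 has {2,4,5,6,9}; col 7 has {1,2,4,5,6,7,8,9}; box has {2,4,5,8,9} → only 3 remains.
row 4, column 8 = 7: row 4 has {2,3,4,5,6,9}; col 8 has {1,2,3,4,5}; box has {2,3,4,5,8,9} → only 7 remains.
row 4, column 9 = 1: row 4 has {2,3,4,5,6,7,9}; col 9 has {2,3,4,5,6,7,8,9}; box has {2,3,4,5,7,8,9} → only 1 remains.
row 5, column 3 = 4: row 5 has {1,2,5,8}; col 3 has {2,3,5,6,7,8,9}; box has {1,2,3,5,6,9} → only 4 remains.
row 5, column 5 = 9: row 5 has {1,2,4,5,8}; col 5 has {2,3,4,6,7,8}; box has {1,2,4,5,6,7,8}; main diagonal has {1,2,3,4,5,6,7}; anti-diagonal has {1,2,3,4,5,6,7,8} → only 9 remains.
row 5, column 6 = 3: row 5 has {1,2,4,5,8,9}; col 6 has {1,2,4,5,6,7,8,9}; box has {1,2,4,5,6,7,8,9} → only 3 remains.
row 5, column 8 = 6: row 5 has {1,2,3,4,5,8,9}; col 8 has {1,2,3,4,5,7}; box has {1,2,3,4,5,7,8,9} → only 6 remains.
row 7, column 5 = 1: row 7 has {2,3,4,5,6,7,8,9}; col 5 has {2,3,4,6,7,8,9}; box has {2,3,4,6,7,8,9} → only 1 remains.
row 8, column 5 = 5: row 8 has {1,2,3,4,6,7,9}; col 5 has {1,2,3,4,6,7,8,9}; box has {1,2,3,4,6,7,8,9} → only 5 remains.
row 8, column 8 = 8: row 8 has {1,2,3,4,5,6,7,9}; col 8 has {1,2,3,4,5,6,7}; box has {1,2,3,4,5,6,7}; main diagonal has {1,2,3,4,5,6,7,9} → only 8 remains.
row 9, column 8 = 9: row 9 has {1,2,3,4,5,6,7,8}; col 8 has {1,2,3,4,5,6,7,8}; box has {1,2,3,4,5,6,7,8} → only 9 remains.
row 2, column 1 = 6: row 2 has {2,3,4,5,7,8,9}; col 1 has {1,2,3,5,9}; box has {2,3,5,7,8,9} → only 6 remains.
row 2, column 3 = 1: row 2 has {2,3,4,5,6,7,8,9}; col 3 has {2,3,4,5,6,7,8,9}; box has {2,3,5,6,7,8,9} → only 1 remains.
row 3, column 1 = 4: row 3 has {1,2,3,5,6,7,8,9}; col 1 has {1,2,3,5,6,9}; box has {1,2,3,5,6,7,8,9} → only 4 remains.
row 4, column 1 = 8: row 4 has {1,2,3,4,5,6,7,9}; col 1 has {1,2,3,4,5,6,9}; box has {1,2,3,4,5,6,9} → only 8 remains.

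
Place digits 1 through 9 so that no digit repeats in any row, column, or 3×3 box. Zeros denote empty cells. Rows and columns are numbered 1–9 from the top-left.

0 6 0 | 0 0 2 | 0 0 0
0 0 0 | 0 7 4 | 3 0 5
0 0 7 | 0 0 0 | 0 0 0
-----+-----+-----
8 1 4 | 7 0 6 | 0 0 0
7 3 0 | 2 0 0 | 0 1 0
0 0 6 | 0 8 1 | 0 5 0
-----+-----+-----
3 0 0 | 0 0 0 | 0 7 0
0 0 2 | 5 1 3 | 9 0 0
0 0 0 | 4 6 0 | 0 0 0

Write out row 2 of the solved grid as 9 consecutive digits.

row 4, column 7 = 2: row 4 has {1,4,6,7,8}; col 7 has {3,9}; box has {1,5} → only 2 remains.
row 4, column 5 = 5: in row 4, 5 can only go here (every other open cell in that row sees a 5).
row 5, column 6 = 9: row 5 has {1,2,3,7}; col 6 has {1,2,3,4,6}; box has {1,2,5,6,7,8} → only 9 remains.
row 6, column 4 = 3: row 6 has {1,5,6,8}; col 4 has {2,4,5,7}; box has {1,2,5,6,7,8,9} → only 3 remains.
row 7, column 6 = 8: row 7 has {3,7}; col 6 has {1,2,3,4,6,9}; box has {1,3,4,5,6} → only 8 remains.
row 9, column 6 = 7: row 9 has {4,6}; col 6 has {1,2,3,4,6,8,9}; box has {1,3,4,5,6,8} → only 7 remains.
row 3, column 6 = 5: row 3 has {7}; col 6 has {1,2,3,4,6,7,8,9}; box has {2,4,7} → only 5 remains.
row 5, column 3 = 5: row 5 has {1,2,3,7,9}; col 3 has {2,4,6,7}; box has {1,3,4,6,7,8} → only 5 remains.
row 5, column 5 = 4: row 5 has {1,2,3,5,7,9}; col 5 has {1,5,6,7,8}; box has {1,2,3,5,6,7,8,9} → only 4 remains.
row 7, column 4 = 9: row 7 has {3,7,8}; col 4 has {2,3,4,5,7}; box has {1,3,4,5,6,7,8} → only 9 remains.
row 7, column 5 = 2: row 7 has {3,7,8,9}; col 5 has {1,4,5,6,7,8}; box has {1,3,4,5,6,7,8,9} → only 2 remains.
row 7, column 3 = 1: row 7 has {2,3,7,8,9}; col 3 has {2,4,5,6,7}; box has {2,3} → only 1 remains.
row 1, column 1 = 5: in row 1, 5 can only go here (every other open cell in that row sees a 5).
row 9, column 1 = 9: row 9 has {4,6,7}; col 1 has {3,5,7,8}; box has {1,2,3} → only 9 remains.
row 9, column 3 = 8: row 9 has {4,6,7,9}; col 3 has {1,2,4,5,6,7}; box has {1,2,3,9} → only 8 remains.
row 2, column 3 = 9: row 2 has {3,4,5,7}; col 3 has {1,2,4,5,6,7,8}; box has {5,6,7} → only 9 remains.
row 6, column 1 = 2: row 6 has {1,3,5,6,8}; col 1 has {3,5,7,8,9}; box has {1,3,4,5,6,7,8} → only 2 remains.
row 6, column 2 = 9: row 6 has {1,2,3,5,6,8}; col 2 has {1,3,6}; box has {1,2,3,4,5,6,7,8} → only 9 remains.
row 9, column 2 = 5: row 9 has {4,6,7,8,9}; col 2 has {1,3,6,9}; box has {1,2,3,8,9} → only 5 remains.
row 9, column 7 = 1: row 9 has {4,5,6,7,8,9}; col 7 has {2,3,9}; box has {7,9} → only 1 remains.
row 1, column 3 = 3: row 1 has {2,5,6}; col 3 has {1,2,4,5,6,7,8,9}; box has {5,6,7,9} → only 3 remains.
row 1, column 5 = 9: row 1 has {2,3,5,6}; col 5 has {1,2,4,5,6,7,8}; box has {2,4,5,7} → only 9 remains.
row 2, column 1 = 1: row 2 has {3,4,5,7,9}; col 1 has {2,3,5,7,8,9}; box has {3,5,6,7,9} → only 1 remains.
row 3, column 1 = 4: row 3 has {5,7}; col 1 has {1,2,3,5,7,8,9}; box has {1,3,5,6,7,9} → only 4 remains.
row 3, column 5 = 3: row 3 has {4,5,7}; col 5 has {1,2,4,5,6,7,8,9}; box has {2,4,5,7,9} → only 3 remains.
row 7, column 2 = 4: row 7 has {1,2,3,7,8,9}; col 2 has {1,3,5,6,9}; box has {1,2,3,5,8,9} → only 4 remains.
row 7, column 9 = 6: row 7 has {1,2,3,4,7,8,9}; col 9 has {5}; box has {1,7,9} → only 6 remains.
row 8, column 1 = 6: row 8 has {1,2,3,5,9}; col 1 has {1,2,3,4,5,7,8,9}; box has {1,2,3,4,5,8,9} → only 6 remains.
row 8, column 2 = 7: row 8 has {1,2,3,5,6,9}; col 2 has {1,3,4,5,6,9}; box has {1,2,3,4,5,6,8,9} → only 7 remains.
row 5, column 9 = 8: row 5 has {1,2,3,4,5,7,9}; col 9 has {5,6}; box has {1,2,5} → only 8 remains.
row 7, column 7 = 5: row 7 has {1,2,3,4,6,7,8,9}; col 7 has {1,2,3,9}; box has {1,6,7,9} → only 5 remains.
row 8, column 9 = 4: row 8 has {1,2,3,5,6,7,9}; col 9 has {5,6,8}; box has {1,5,6,7,9} → only 4 remains.
row 5, column 7 = 6: row 5 has {1,2,3,4,5,7,8,9}; col 7 has {1,2,3,5,9}; box has {1,2,5,8} → only 6 remains.
row 6, column 9 = 7: row 6 has {1,2,3,5,6,8,9}; col 9 has {4,5,6,8}; box has {1,2,5,6,8} → only 7 remains.
row 8, column 8 = 8: row 8 has {1,2,3,4,5,6,7,9}; col 8 has {1,5,7}; box has {1,4,5,6,7,9} → only 8 remains.
row 1, column 8 = 4: row 1 has {2,3,5,6,9}; col 8 has {1,5,7,8}; box has {3,5} → only 4 remains.
row 1, column 9 = 1: row 1 has {2,3,4,5,6,9}; col 9 has {4,5,6,7,8}; box has {3,4,5} → only 1 remains.
row 3, column 7 = 8: row 3 has {3,4,5,7}; col 7 has {1,2,3,5,6,9}; box has {1,3,4,5} → only 8 remains.
row 6, column 7 = 4: row 6 has {1,2,3,5,6,7,8,9}; col 7 has {1,2,3,5,6,8,9}; box has {1,2,5,6,7,8} → only 4 remains.
row 1, column 4 = 8: row 1 has {1,2,3,4,5,6,9}; col 4 has {2,3,4,5,7,9}; box has {2,3,4,5,7,9} → only 8 remains.
row 1, column 7 = 7: row 1 has {1,2,3,4,5,6,8,9}; col 7 has {1,2,3,4,5,6,8,9}; box has {1,3,4,5,8} → only 7 remains.
row 2, column 4 = 6: row 2 has {1,3,4,5,7,9}; col 4 has {2,3,4,5,7,8,9}; box has {2,3,4,5,7,8,9} → only 6 remains.
row 2, column 8 = 2: row 2 has {1,3,4,5,6,7,9}; col 8 has {1,4,5,7,8}; box has {1,3,4,5,7,8} → only 2 remains.
row 3, column 2 = 2: row 3 has {3,4,5,7,8}; col 2 has {1,3,4,5,6,7,9}; box has {1,3,4,5,6,7,9} → only 2 remains.
row 3, column 4 = 1: row 3 has {2,3,4,5,7,8}; col 4 has {2,3,4,5,6,7,8,9}; box has {2,3,4,5,6,7,8,9} → only 1 remains.
row 3, column 9 = 9: row 3 has {1,2,3,4,5,7,8}; col 9 has {1,4,5,6,7,8}; box has {1,2,3,4,5,7,8} → only 9 remains.
row 4, column 9 = 3: row 4 has {1,2,4,5,6,7,8}; col 9 has {1,4,5,6,7,8,9}; box has {1,2,4,5,6,7,8} → only 3 remains.
row 9, column 8 = 3: row 9 has {1,4,5,6,7,8,9}; col 8 has {1,2,4,5,7,8}; box has {1,4,5,6,7,8,9} → only 3 remains.
row 9, column 9 = 2: row 9 has {1,3,4,5,6,7,8,9}; col 9 has {1,3,4,5,6,7,8,9}; box has {1,3,4,5,6,7,8,9} → only 2 remains.
row 2, column 2 = 8: row 2 has {1,2,3,4,5,6,7,9}; col 2 has {1,2,3,4,5,6,7,9}; box has {1,2,3,4,5,6,7,9} → only 8 remains.

189674325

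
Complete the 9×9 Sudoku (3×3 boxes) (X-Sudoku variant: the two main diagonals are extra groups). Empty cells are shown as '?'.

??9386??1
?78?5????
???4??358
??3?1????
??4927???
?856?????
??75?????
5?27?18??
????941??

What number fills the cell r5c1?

r1c1 = 4: row 1 has {1,3,6,8,9}; col 1 has {5}; box has {7,8,9}; main diagonal has {2,7} → only 4 remains.
r3c5 = 7: row 3 has {3,4,5,8}; col 5 has {1,2,5,8,9}; box has {3,4,5,6,8} → only 7 remains.
r4c4 = 8: row 4 has {1,3}; col 4 has {3,4,5,6,7,9}; box has {1,2,6,7,9}; main diagonal has {2,4,7} → only 8 remains.
r4c6 = 5: row 4 has {1,3,8}; col 6 has {1,4,6,7}; box has {1,2,6,7,8,9}; anti-diagonal has {1,2,3,6,7} → only 5 remains.
r6c6 = 3: row 6 has {5,6,8}; col 6 has {1,4,5,6,7}; box has {1,2,5,6,7,8,9}; main diagonal has {2,4,7,8} → only 3 remains.
r9c1 = 8: row 9 has {1,4,9}; col 1 has {4,5}; box has {2,5,7}; anti-diagonal has {1,2,3,5,6,7} → only 8 remains.
r9c3 = 6: row 9 has {1,4,8,9}; col 3 has {2,3,4,5,7,8,9}; box has {2,5,7,8} → only 6 remains.
r9c4 = 2: row 9 has {1,4,6,8,9}; col 4 has {3,4,5,6,7,8,9}; box has {1,4,5,7,9} → only 2 remains.
r9c9 = 5: row 9 has {1,2,4,6,8,9}; col 9 has {1,8}; box has {1,8}; main diagonal has {2,3,4,7,8} → only 5 remains.
r2c4 = 1: row 2 has {5,7,8}; col 4 has {2,3,4,5,6,7,8,9}; box has {3,4,5,6,7,8} → only 1 remains.
r3c3 = 1: row 3 has {3,4,5,7,8}; col 3 has {2,3,4,5,6,7,8,9}; box has {4,7,8,9}; main diagonal has {2,3,4,5,7,8} → only 1 remains.
r6c5 = 4: row 6 has {3,5,6,8}; col 5 has {1,2,5,7,8,9}; box has {1,2,3,5,6,7,8,9} → only 4 remains.
r7c6 = 8: row 7 has {5,7}; col 6 has {1,3,4,5,6,7}; box has {1,2,4,5,7,9} → only 8 remains.
r9c2 = 3: row 9 has {1,2,4,5,6,8,9}; col 2 has {7,8}; box has {2,5,6,7,8} → only 3 remains.
r9c8 = 7: row 9 has {1,2,3,4,5,6,8,9}; col 8 has {5}; box has {1,5,8} → only 7 remains.
r1c8 = 2: row 1 has {1,3,4,6,8,9}; col 8 has {5,7}; box has {1,3,5,8} → only 2 remains.
r1c2 = 5: row 1 has {1,2,3,4,6,8,9}; col 2 has {3,7,8}; box has {1,4,7,8,9} → only 5 remains.
r1c7 = 7: row 1 has {1,2,3,4,5,6,8,9}; col 7 has {1,3,8}; box has {1,2,3,5,8} → only 7 remains.
r2c1 = 3: in row 2, 3 can only go here (every other open cell in that row sees a 3).
r2c6 = 2: in row 2, 2 can only go here (every other open cell in that row sees a 2).
r3c6 = 9: row 3 has {1,3,4,5,7,8}; col 6 has {1,2,3,4,5,6,7,8}; box has {1,2,3,4,5,6,7,8} → only 9 remains.
r5c7 = 5: in row 5, 5 can only go here (every other open cell in that row sees a 5).
r5c8 = 8: in row 5, 8 can only go here (every other open cell in that row sees an 8).
r5c9 = 3: in row 5, 3 can only go here (every other open cell in that row sees a 3).
r7c9 = 2: in row 7, 2 can only go here (every other open cell in that row sees a 2).
r8c5 = 3: in row 8, 3 can only go here (every other open cell in that row sees a 3).
r7c5 = 6: row 7 has {2,5,7,8}; col 5 has {1,2,3,4,5,7,8,9}; box has {1,2,3,4,5,7,8,9} → only 6 remains.
r7c7 = 9: row 7 has {2,5,6,7,8}; col 7 has {1,3,5,7,8}; box has {1,2,5,7,8}; main diagonal has {1,2,3,4,5,7,8} → only 9 remains.
r8c8 = 6: row 8 has {1,2,3,5,7,8}; col 8 has {2,5,7,8}; box has {1,2,5,7,8,9}; main diagonal has {1,2,3,4,5,7,8,9} → only 6 remains.
r8c9 = 4: row 8 has {1,2,3,5,6,7,8}; col 9 has {1,2,3,5,8}; box has {1,2,5,6,7,8,9} → only 4 remains.
r6c7 = 2: row 6 has {3,4,5,6,8}; col 7 has {1,3,5,7,8,9}; box has {3,5,8} → only 2 remains.
r7c1 = 1: row 7 has {2,5,6,7,8,9}; col 1 has {3,4,5,8}; box has {2,3,5,6,7,8} → only 1 remains.
r7c2 = 4: row 7 has {1,2,5,6,7,8,9}; col 2 has {3,5,7,8}; box has {1,2,3,5,6,7,8} → only 4 remains.
r7c8 = 3: row 7 has {1,2,4,5,6,7,8,9}; col 8 has {2,5,6,7,8}; box has {1,2,4,5,6,7,8,9} → only 3 remains.
r8c2 = 9: row 8 has {1,2,3,4,5,6,7,8}; col 2 has {3,4,5,7,8}; box has {1,2,3,4,5,6,7,8}; anti-diagonal has {1,2,3,5,6,7,8} → only 9 remains.
r2c8 = 4: row 2 has {1,2,3,5,7,8}; col 8 has {2,3,5,6,7,8}; box has {1,2,3,5,7,8}; anti-diagonal has {1,2,3,5,6,7,8,9} → only 4 remains.
r4c8 = 9: row 4 has {1,3,5,8}; col 8 has {2,3,4,5,6,7,8}; box has {2,3,5,8} → only 9 remains.
r5c1 = 6: row 5 has {2,3,4,5,7,8,9}; col 1 has {1,3,4,5,8}; box has {3,4,5,8} → only 6 remains.

6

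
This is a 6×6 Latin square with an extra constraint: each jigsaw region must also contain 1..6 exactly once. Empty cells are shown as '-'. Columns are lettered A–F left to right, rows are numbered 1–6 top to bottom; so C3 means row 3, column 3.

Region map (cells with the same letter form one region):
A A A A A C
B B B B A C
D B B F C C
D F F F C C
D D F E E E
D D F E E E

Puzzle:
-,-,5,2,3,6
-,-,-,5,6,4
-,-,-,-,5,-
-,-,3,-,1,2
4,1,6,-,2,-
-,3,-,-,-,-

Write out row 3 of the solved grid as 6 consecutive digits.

A1 = 1: row 1 has {2,3,5,6}; col 1 has {4}; region has {2,3,5,6} → only 1 remains.
B1 = 4: row 1 has {1,2,3,5,6}; col 2 has {1,3}; region has {1,2,3,5,6} → only 4 remains.
B2 = 2: row 2 has {4,5,6}; col 2 has {1,3,4}; region has {5} → only 2 remains.
C2 = 1: row 2 has {2,4,5,6}; col 3 has {3,5,6}; region has {2,5} → only 1 remains.
B3 = 6: row 3 has {5}; col 2 has {1,2,3,4}; region has {1,2,5} → only 6 remains.
C3 = 4: row 3 has {5,6}; col 3 has {1,3,5,6}; region has {1,2,5,6} → only 4 remains.
D3 = 1: row 3 has {4,5,6}; col 4 has {2,5}; region has {3,6} → only 1 remains.
F3 = 3: row 3 has {1,4,5,6}; col 6 has {2,4,6}; region has {1,2,4,5,6} → only 3 remains.
B4 = 5: row 4 has {1,2,3}; col 2 has {1,2,3,4,6}; region has {1,3,6} → only 5 remains.
D4 = 4: row 4 has {1,2,3,5}; col 4 has {1,2,5}; region has {1,3,5,6} → only 4 remains.
D5 = 3: row 5 has {1,2,4,6}; col 4 has {1,2,4,5}; region has {2} → only 3 remains.
F5 = 5: row 5 has {1,2,3,4,6}; col 6 has {2,3,4,6}; region has {2,3} → only 5 remains.
C6 = 2: row 6 has {3}; col 3 has {1,3,4,5,6}; region has {1,3,4,5,6} → only 2 remains.
D6 = 6: row 6 has {2,3}; col 4 has {1,2,3,4,5}; region has {2,3,5} → only 6 remains.
E6 = 4: row 6 has {2,3,6}; col 5 has {1,2,3,5,6}; region has {2,3,5,6} → only 4 remains.
F6 = 1: row 6 has {2,3,4,6}; col 6 has {2,3,4,5,6}; region has {2,3,4,5,6} → only 1 remains.
A2 = 3: row 2 has {1,2,4,5,6}; col 1 has {1,4}; region has {1,2,4,5,6} → only 3 remains.
A3 = 2: row 3 has {1,3,4,5,6}; col 1 has {1,3,4}; region has {1,3,4} → only 2 remains.

264153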